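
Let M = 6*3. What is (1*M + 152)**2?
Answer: 28900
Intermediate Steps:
M = 18
(1*M + 152)**2 = (1*18 + 152)**2 = (18 + 152)**2 = 170**2 = 28900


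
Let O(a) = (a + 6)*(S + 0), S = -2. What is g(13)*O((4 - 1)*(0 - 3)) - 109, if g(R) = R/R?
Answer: -103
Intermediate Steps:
O(a) = -12 - 2*a (O(a) = (a + 6)*(-2 + 0) = (6 + a)*(-2) = -12 - 2*a)
g(R) = 1
g(13)*O((4 - 1)*(0 - 3)) - 109 = 1*(-12 - 2*(4 - 1)*(0 - 3)) - 109 = 1*(-12 - 6*(-3)) - 109 = 1*(-12 - 2*(-9)) - 109 = 1*(-12 + 18) - 109 = 1*6 - 109 = 6 - 109 = -103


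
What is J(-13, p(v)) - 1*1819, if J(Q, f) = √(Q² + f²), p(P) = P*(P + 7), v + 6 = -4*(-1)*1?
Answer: -1819 + √269 ≈ -1802.6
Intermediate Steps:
v = -2 (v = -6 - 4*(-1)*1 = -6 + 4*1 = -6 + 4 = -2)
p(P) = P*(7 + P)
J(-13, p(v)) - 1*1819 = √((-13)² + (-2*(7 - 2))²) - 1*1819 = √(169 + (-2*5)²) - 1819 = √(169 + (-10)²) - 1819 = √(169 + 100) - 1819 = √269 - 1819 = -1819 + √269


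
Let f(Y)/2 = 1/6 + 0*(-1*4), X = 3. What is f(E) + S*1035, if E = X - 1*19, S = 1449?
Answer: 4499146/3 ≈ 1.4997e+6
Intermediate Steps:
E = -16 (E = 3 - 1*19 = 3 - 19 = -16)
f(Y) = ⅓ (f(Y) = 2*(1/6 + 0*(-1*4)) = 2*(⅙ + 0*(-4)) = 2*(⅙ + 0) = 2*(⅙) = ⅓)
f(E) + S*1035 = ⅓ + 1449*1035 = ⅓ + 1499715 = 4499146/3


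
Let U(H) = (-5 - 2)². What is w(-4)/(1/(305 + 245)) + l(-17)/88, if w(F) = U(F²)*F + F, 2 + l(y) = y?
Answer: -9680019/88 ≈ -1.1000e+5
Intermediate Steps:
l(y) = -2 + y
U(H) = 49 (U(H) = (-7)² = 49)
w(F) = 50*F (w(F) = 49*F + F = 50*F)
w(-4)/(1/(305 + 245)) + l(-17)/88 = (50*(-4))/(1/(305 + 245)) + (-2 - 17)/88 = -200/(1/550) - 19*1/88 = -200/1/550 - 19/88 = -200*550 - 19/88 = -110000 - 19/88 = -9680019/88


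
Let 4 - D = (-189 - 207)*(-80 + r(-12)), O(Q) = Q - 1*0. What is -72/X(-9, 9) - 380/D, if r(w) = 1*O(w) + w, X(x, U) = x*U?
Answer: 16643/18531 ≈ 0.89812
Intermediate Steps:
O(Q) = Q (O(Q) = Q + 0 = Q)
X(x, U) = U*x
r(w) = 2*w (r(w) = 1*w + w = w + w = 2*w)
D = -41180 (D = 4 - (-189 - 207)*(-80 + 2*(-12)) = 4 - (-396)*(-80 - 24) = 4 - (-396)*(-104) = 4 - 1*41184 = 4 - 41184 = -41180)
-72/X(-9, 9) - 380/D = -72/(9*(-9)) - 380/(-41180) = -72/(-81) - 380*(-1/41180) = -72*(-1/81) + 19/2059 = 8/9 + 19/2059 = 16643/18531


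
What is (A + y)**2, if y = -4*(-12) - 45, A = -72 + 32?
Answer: 1369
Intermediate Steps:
A = -40
y = 3 (y = 48 - 45 = 3)
(A + y)**2 = (-40 + 3)**2 = (-37)**2 = 1369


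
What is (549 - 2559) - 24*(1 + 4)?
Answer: -2130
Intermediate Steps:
(549 - 2559) - 24*(1 + 4) = -2010 - 24*5 = -2010 - 120 = -2130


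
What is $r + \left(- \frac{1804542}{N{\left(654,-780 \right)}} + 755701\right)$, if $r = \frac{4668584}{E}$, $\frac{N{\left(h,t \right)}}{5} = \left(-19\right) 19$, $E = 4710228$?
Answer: $\frac{1608362267197309}{2125490385} \approx 7.567 \cdot 10^{5}$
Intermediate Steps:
$N{\left(h,t \right)} = -1805$ ($N{\left(h,t \right)} = 5 \left(\left(-19\right) 19\right) = 5 \left(-361\right) = -1805$)
$r = \frac{1167146}{1177557}$ ($r = \frac{4668584}{4710228} = 4668584 \cdot \frac{1}{4710228} = \frac{1167146}{1177557} \approx 0.99116$)
$r + \left(- \frac{1804542}{N{\left(654,-780 \right)}} + 755701\right) = \frac{1167146}{1177557} + \left(- \frac{1804542}{-1805} + 755701\right) = \frac{1167146}{1177557} + \left(\left(-1804542\right) \left(- \frac{1}{1805}\right) + 755701\right) = \frac{1167146}{1177557} + \left(\frac{1804542}{1805} + 755701\right) = \frac{1167146}{1177557} + \frac{1365844847}{1805} = \frac{1608362267197309}{2125490385}$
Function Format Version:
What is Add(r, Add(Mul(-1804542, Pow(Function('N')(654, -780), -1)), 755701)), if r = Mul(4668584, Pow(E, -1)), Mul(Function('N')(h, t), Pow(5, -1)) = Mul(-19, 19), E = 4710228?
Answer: Rational(1608362267197309, 2125490385) ≈ 7.5670e+5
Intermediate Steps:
Function('N')(h, t) = -1805 (Function('N')(h, t) = Mul(5, Mul(-19, 19)) = Mul(5, -361) = -1805)
r = Rational(1167146, 1177557) (r = Mul(4668584, Pow(4710228, -1)) = Mul(4668584, Rational(1, 4710228)) = Rational(1167146, 1177557) ≈ 0.99116)
Add(r, Add(Mul(-1804542, Pow(Function('N')(654, -780), -1)), 755701)) = Add(Rational(1167146, 1177557), Add(Mul(-1804542, Pow(-1805, -1)), 755701)) = Add(Rational(1167146, 1177557), Add(Mul(-1804542, Rational(-1, 1805)), 755701)) = Add(Rational(1167146, 1177557), Add(Rational(1804542, 1805), 755701)) = Add(Rational(1167146, 1177557), Rational(1365844847, 1805)) = Rational(1608362267197309, 2125490385)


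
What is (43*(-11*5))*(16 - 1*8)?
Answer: -18920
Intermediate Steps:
(43*(-11*5))*(16 - 1*8) = (43*(-55))*(16 - 8) = -2365*8 = -18920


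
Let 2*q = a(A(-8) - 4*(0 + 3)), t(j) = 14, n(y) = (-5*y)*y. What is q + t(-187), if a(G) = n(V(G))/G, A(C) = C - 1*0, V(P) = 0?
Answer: 14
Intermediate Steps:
A(C) = C (A(C) = C + 0 = C)
n(y) = -5*y²
a(G) = 0 (a(G) = (-5*0²)/G = (-5*0)/G = 0/G = 0)
q = 0 (q = (½)*0 = 0)
q + t(-187) = 0 + 14 = 14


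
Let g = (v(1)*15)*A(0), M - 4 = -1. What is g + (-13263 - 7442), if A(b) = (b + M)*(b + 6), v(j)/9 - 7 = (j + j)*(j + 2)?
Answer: 10885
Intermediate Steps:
v(j) = 63 + 18*j*(2 + j) (v(j) = 63 + 9*((j + j)*(j + 2)) = 63 + 9*((2*j)*(2 + j)) = 63 + 9*(2*j*(2 + j)) = 63 + 18*j*(2 + j))
M = 3 (M = 4 - 1 = 3)
A(b) = (3 + b)*(6 + b) (A(b) = (b + 3)*(b + 6) = (3 + b)*(6 + b))
g = 31590 (g = ((63 + 18*1**2 + 36*1)*15)*(18 + 0**2 + 9*0) = ((63 + 18*1 + 36)*15)*(18 + 0 + 0) = ((63 + 18 + 36)*15)*18 = (117*15)*18 = 1755*18 = 31590)
g + (-13263 - 7442) = 31590 + (-13263 - 7442) = 31590 - 20705 = 10885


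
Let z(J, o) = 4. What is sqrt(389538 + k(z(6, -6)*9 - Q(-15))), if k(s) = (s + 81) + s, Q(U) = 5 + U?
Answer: sqrt(389711) ≈ 624.27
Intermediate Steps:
k(s) = 81 + 2*s (k(s) = (81 + s) + s = 81 + 2*s)
sqrt(389538 + k(z(6, -6)*9 - Q(-15))) = sqrt(389538 + (81 + 2*(4*9 - (5 - 15)))) = sqrt(389538 + (81 + 2*(36 - 1*(-10)))) = sqrt(389538 + (81 + 2*(36 + 10))) = sqrt(389538 + (81 + 2*46)) = sqrt(389538 + (81 + 92)) = sqrt(389538 + 173) = sqrt(389711)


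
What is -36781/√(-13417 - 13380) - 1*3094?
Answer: -3094 + 36781*I*√26797/26797 ≈ -3094.0 + 224.69*I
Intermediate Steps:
-36781/√(-13417 - 13380) - 1*3094 = -36781*(-I*√26797/26797) - 3094 = -(-36781)*I*√26797/26797 - 3094 = 36781*I*√26797/26797 - 3094 = -3094 + 36781*I*√26797/26797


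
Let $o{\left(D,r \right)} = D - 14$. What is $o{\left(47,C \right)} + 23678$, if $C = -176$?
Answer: $23711$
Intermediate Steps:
$o{\left(D,r \right)} = -14 + D$ ($o{\left(D,r \right)} = D - 14 = -14 + D$)
$o{\left(47,C \right)} + 23678 = \left(-14 + 47\right) + 23678 = 33 + 23678 = 23711$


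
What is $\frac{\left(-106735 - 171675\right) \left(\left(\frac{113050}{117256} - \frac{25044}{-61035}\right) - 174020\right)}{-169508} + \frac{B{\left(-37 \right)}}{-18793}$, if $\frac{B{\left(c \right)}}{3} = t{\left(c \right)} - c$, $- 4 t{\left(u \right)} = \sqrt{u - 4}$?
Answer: $- \frac{108602409439601250947211}{379969805770152104} + \frac{3 i \sqrt{41}}{75172} \approx -2.8582 \cdot 10^{5} + 0.00025554 i$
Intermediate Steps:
$t{\left(u \right)} = - \frac{\sqrt{-4 + u}}{4}$ ($t{\left(u \right)} = - \frac{\sqrt{u - 4}}{4} = - \frac{\sqrt{-4 + u}}{4}$)
$B{\left(c \right)} = - 3 c - \frac{3 \sqrt{-4 + c}}{4}$ ($B{\left(c \right)} = 3 \left(- \frac{\sqrt{-4 + c}}{4} - c\right) = 3 \left(- c - \frac{\sqrt{-4 + c}}{4}\right) = - 3 c - \frac{3 \sqrt{-4 + c}}{4}$)
$\frac{\left(-106735 - 171675\right) \left(\left(\frac{113050}{117256} - \frac{25044}{-61035}\right) - 174020\right)}{-169508} + \frac{B{\left(-37 \right)}}{-18793} = \frac{\left(-106735 - 171675\right) \left(\left(\frac{113050}{117256} - \frac{25044}{-61035}\right) - 174020\right)}{-169508} + \frac{\left(-3\right) \left(-37\right) - \frac{3 \sqrt{-4 - 37}}{4}}{-18793} = - 278410 \left(\left(113050 \cdot \frac{1}{117256} - - \frac{8348}{20345}\right) - 174020\right) \left(- \frac{1}{169508}\right) + \left(111 - \frac{3 \sqrt{-41}}{4}\right) \left(- \frac{1}{18793}\right) = - 278410 \left(\left(\frac{56525}{58628} + \frac{8348}{20345}\right) - 174020\right) \left(- \frac{1}{169508}\right) + \left(111 - \frac{3 i \sqrt{41}}{4}\right) \left(- \frac{1}{18793}\right) = - 278410 \left(\frac{1639427669}{1192786660} - 174020\right) \left(- \frac{1}{169508}\right) + \left(111 - \frac{3 i \sqrt{41}}{4}\right) \left(- \frac{1}{18793}\right) = \left(-278410\right) \left(- \frac{207567095145531}{1192786660}\right) \left(- \frac{1}{169508}\right) - \left(\frac{111}{18793} - \frac{3 i \sqrt{41}}{75172}\right) = \frac{5778875495946728571}{119278666} \left(- \frac{1}{169508}\right) - \left(\frac{111}{18793} - \frac{3 i \sqrt{41}}{75172}\right) = - \frac{5778875495946728571}{20218688116328} - \left(\frac{111}{18793} - \frac{3 i \sqrt{41}}{75172}\right) = - \frac{108602409439601250947211}{379969805770152104} + \frac{3 i \sqrt{41}}{75172}$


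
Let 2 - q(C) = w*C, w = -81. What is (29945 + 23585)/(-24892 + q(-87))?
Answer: -53530/31937 ≈ -1.6761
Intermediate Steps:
q(C) = 2 + 81*C (q(C) = 2 - (-81)*C = 2 + 81*C)
(29945 + 23585)/(-24892 + q(-87)) = (29945 + 23585)/(-24892 + (2 + 81*(-87))) = 53530/(-24892 + (2 - 7047)) = 53530/(-24892 - 7045) = 53530/(-31937) = 53530*(-1/31937) = -53530/31937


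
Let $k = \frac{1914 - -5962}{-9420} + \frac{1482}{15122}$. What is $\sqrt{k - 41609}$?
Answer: $\frac{i \sqrt{13192748435532016095}}{17806155} \approx 203.98 i$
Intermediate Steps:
$k = - \frac{13142554}{17806155}$ ($k = \left(1914 + 5962\right) \left(- \frac{1}{9420}\right) + 1482 \cdot \frac{1}{15122} = 7876 \left(- \frac{1}{9420}\right) + \frac{741}{7561} = - \frac{1969}{2355} + \frac{741}{7561} = - \frac{13142554}{17806155} \approx -0.73809$)
$\sqrt{k - 41609} = \sqrt{- \frac{13142554}{17806155} - 41609} = \sqrt{- \frac{740909445949}{17806155}} = \frac{i \sqrt{13192748435532016095}}{17806155}$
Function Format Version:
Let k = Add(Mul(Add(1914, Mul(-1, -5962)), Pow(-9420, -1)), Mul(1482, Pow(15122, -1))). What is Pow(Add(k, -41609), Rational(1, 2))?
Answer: Mul(Rational(1, 17806155), I, Pow(13192748435532016095, Rational(1, 2))) ≈ Mul(203.98, I)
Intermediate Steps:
k = Rational(-13142554, 17806155) (k = Add(Mul(Add(1914, 5962), Rational(-1, 9420)), Mul(1482, Rational(1, 15122))) = Add(Mul(7876, Rational(-1, 9420)), Rational(741, 7561)) = Add(Rational(-1969, 2355), Rational(741, 7561)) = Rational(-13142554, 17806155) ≈ -0.73809)
Pow(Add(k, -41609), Rational(1, 2)) = Pow(Add(Rational(-13142554, 17806155), -41609), Rational(1, 2)) = Pow(Rational(-740909445949, 17806155), Rational(1, 2)) = Mul(Rational(1, 17806155), I, Pow(13192748435532016095, Rational(1, 2)))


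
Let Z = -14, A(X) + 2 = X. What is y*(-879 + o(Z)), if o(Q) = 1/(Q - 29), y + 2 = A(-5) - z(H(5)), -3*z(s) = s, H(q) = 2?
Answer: 944950/129 ≈ 7325.2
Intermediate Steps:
A(X) = -2 + X
z(s) = -s/3
y = -25/3 (y = -2 + ((-2 - 5) - (-1)*2/3) = -2 + (-7 - 1*(-⅔)) = -2 + (-7 + ⅔) = -2 - 19/3 = -25/3 ≈ -8.3333)
o(Q) = 1/(-29 + Q)
y*(-879 + o(Z)) = -25*(-879 + 1/(-29 - 14))/3 = -25*(-879 + 1/(-43))/3 = -25*(-879 - 1/43)/3 = -25/3*(-37798/43) = 944950/129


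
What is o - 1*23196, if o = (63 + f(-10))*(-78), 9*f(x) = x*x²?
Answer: -58330/3 ≈ -19443.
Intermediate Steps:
f(x) = x³/9 (f(x) = (x*x²)/9 = x³/9)
o = 11258/3 (o = (63 + (⅑)*(-10)³)*(-78) = (63 + (⅑)*(-1000))*(-78) = (63 - 1000/9)*(-78) = -433/9*(-78) = 11258/3 ≈ 3752.7)
o - 1*23196 = 11258/3 - 1*23196 = 11258/3 - 23196 = -58330/3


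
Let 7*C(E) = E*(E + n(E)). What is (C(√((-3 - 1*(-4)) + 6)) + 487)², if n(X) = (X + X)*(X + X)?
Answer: 238256 + 3904*√7 ≈ 2.4859e+5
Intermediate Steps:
n(X) = 4*X² (n(X) = (2*X)*(2*X) = 4*X²)
C(E) = E*(E + 4*E²)/7 (C(E) = (E*(E + 4*E²))/7 = E*(E + 4*E²)/7)
(C(√((-3 - 1*(-4)) + 6)) + 487)² = ((√((-3 - 1*(-4)) + 6))²*(1 + 4*√((-3 - 1*(-4)) + 6))/7 + 487)² = ((√((-3 + 4) + 6))²*(1 + 4*√((-3 + 4) + 6))/7 + 487)² = ((√(1 + 6))²*(1 + 4*√(1 + 6))/7 + 487)² = ((√7)²*(1 + 4*√7)/7 + 487)² = ((⅐)*7*(1 + 4*√7) + 487)² = ((1 + 4*√7) + 487)² = (488 + 4*√7)²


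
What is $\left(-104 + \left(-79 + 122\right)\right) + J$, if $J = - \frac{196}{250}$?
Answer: $- \frac{7723}{125} \approx -61.784$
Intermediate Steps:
$J = - \frac{98}{125}$ ($J = \left(-196\right) \frac{1}{250} = - \frac{98}{125} \approx -0.784$)
$\left(-104 + \left(-79 + 122\right)\right) + J = \left(-104 + \left(-79 + 122\right)\right) - \frac{98}{125} = \left(-104 + 43\right) - \frac{98}{125} = -61 - \frac{98}{125} = - \frac{7723}{125}$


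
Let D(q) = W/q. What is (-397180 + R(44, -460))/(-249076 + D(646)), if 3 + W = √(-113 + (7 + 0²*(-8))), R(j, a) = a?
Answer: 41332054352988560/25889807267803907 + 256875440*I*√106/25889807267803907 ≈ 1.5965 + 1.0215e-7*I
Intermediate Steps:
W = -3 + I*√106 (W = -3 + √(-113 + (7 + 0²*(-8))) = -3 + √(-113 + (7 + 0*(-8))) = -3 + √(-113 + (7 + 0)) = -3 + √(-113 + 7) = -3 + √(-106) = -3 + I*√106 ≈ -3.0 + 10.296*I)
D(q) = (-3 + I*√106)/q
(-397180 + R(44, -460))/(-249076 + D(646)) = (-397180 - 460)/(-249076 + (-3 + I*√106)/646) = -397640/(-249076 + (-3 + I*√106)/646) = -397640/(-249076 + (-3/646 + I*√106/646)) = -397640/(-160903099/646 + I*√106/646)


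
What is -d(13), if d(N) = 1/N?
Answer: -1/13 ≈ -0.076923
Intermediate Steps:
-d(13) = -1/13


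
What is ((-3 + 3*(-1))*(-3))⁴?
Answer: 104976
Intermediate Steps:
((-3 + 3*(-1))*(-3))⁴ = ((-3 - 3)*(-3))⁴ = (-6*(-3))⁴ = 18⁴ = 104976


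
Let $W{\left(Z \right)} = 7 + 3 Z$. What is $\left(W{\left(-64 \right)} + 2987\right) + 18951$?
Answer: $21753$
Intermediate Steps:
$\left(W{\left(-64 \right)} + 2987\right) + 18951 = \left(\left(7 + 3 \left(-64\right)\right) + 2987\right) + 18951 = \left(\left(7 - 192\right) + 2987\right) + 18951 = \left(-185 + 2987\right) + 18951 = 2802 + 18951 = 21753$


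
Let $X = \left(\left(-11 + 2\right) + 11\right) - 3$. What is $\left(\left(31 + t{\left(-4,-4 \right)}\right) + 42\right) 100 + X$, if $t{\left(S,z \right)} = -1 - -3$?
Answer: $7499$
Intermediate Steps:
$t{\left(S,z \right)} = 2$ ($t{\left(S,z \right)} = -1 + 3 = 2$)
$X = -1$ ($X = \left(-9 + 11\right) - 3 = 2 - 3 = -1$)
$\left(\left(31 + t{\left(-4,-4 \right)}\right) + 42\right) 100 + X = \left(\left(31 + 2\right) + 42\right) 100 - 1 = \left(33 + 42\right) 100 - 1 = 75 \cdot 100 - 1 = 7500 - 1 = 7499$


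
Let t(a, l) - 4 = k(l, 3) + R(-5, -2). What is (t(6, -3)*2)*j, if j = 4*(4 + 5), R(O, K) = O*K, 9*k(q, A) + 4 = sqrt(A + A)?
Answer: 976 + 8*sqrt(6) ≈ 995.60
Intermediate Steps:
k(q, A) = -4/9 + sqrt(2)*sqrt(A)/9 (k(q, A) = -4/9 + sqrt(A + A)/9 = -4/9 + sqrt(2*A)/9 = -4/9 + (sqrt(2)*sqrt(A))/9 = -4/9 + sqrt(2)*sqrt(A)/9)
R(O, K) = K*O
t(a, l) = 122/9 + sqrt(6)/9 (t(a, l) = 4 + ((-4/9 + sqrt(2)*sqrt(3)/9) - 2*(-5)) = 4 + ((-4/9 + sqrt(6)/9) + 10) = 4 + (86/9 + sqrt(6)/9) = 122/9 + sqrt(6)/9)
j = 36 (j = 4*9 = 36)
(t(6, -3)*2)*j = ((122/9 + sqrt(6)/9)*2)*36 = (244/9 + 2*sqrt(6)/9)*36 = 976 + 8*sqrt(6)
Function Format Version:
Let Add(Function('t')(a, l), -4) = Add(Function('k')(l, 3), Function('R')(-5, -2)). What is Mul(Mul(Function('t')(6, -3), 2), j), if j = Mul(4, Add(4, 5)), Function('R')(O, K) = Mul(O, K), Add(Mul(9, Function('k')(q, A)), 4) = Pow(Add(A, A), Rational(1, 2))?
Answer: Add(976, Mul(8, Pow(6, Rational(1, 2)))) ≈ 995.60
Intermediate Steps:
Function('k')(q, A) = Add(Rational(-4, 9), Mul(Rational(1, 9), Pow(2, Rational(1, 2)), Pow(A, Rational(1, 2)))) (Function('k')(q, A) = Add(Rational(-4, 9), Mul(Rational(1, 9), Pow(Add(A, A), Rational(1, 2)))) = Add(Rational(-4, 9), Mul(Rational(1, 9), Pow(Mul(2, A), Rational(1, 2)))) = Add(Rational(-4, 9), Mul(Rational(1, 9), Mul(Pow(2, Rational(1, 2)), Pow(A, Rational(1, 2))))) = Add(Rational(-4, 9), Mul(Rational(1, 9), Pow(2, Rational(1, 2)), Pow(A, Rational(1, 2)))))
Function('R')(O, K) = Mul(K, O)
Function('t')(a, l) = Add(Rational(122, 9), Mul(Rational(1, 9), Pow(6, Rational(1, 2)))) (Function('t')(a, l) = Add(4, Add(Add(Rational(-4, 9), Mul(Rational(1, 9), Pow(2, Rational(1, 2)), Pow(3, Rational(1, 2)))), Mul(-2, -5))) = Add(4, Add(Add(Rational(-4, 9), Mul(Rational(1, 9), Pow(6, Rational(1, 2)))), 10)) = Add(4, Add(Rational(86, 9), Mul(Rational(1, 9), Pow(6, Rational(1, 2))))) = Add(Rational(122, 9), Mul(Rational(1, 9), Pow(6, Rational(1, 2)))))
j = 36 (j = Mul(4, 9) = 36)
Mul(Mul(Function('t')(6, -3), 2), j) = Mul(Mul(Add(Rational(122, 9), Mul(Rational(1, 9), Pow(6, Rational(1, 2)))), 2), 36) = Mul(Add(Rational(244, 9), Mul(Rational(2, 9), Pow(6, Rational(1, 2)))), 36) = Add(976, Mul(8, Pow(6, Rational(1, 2))))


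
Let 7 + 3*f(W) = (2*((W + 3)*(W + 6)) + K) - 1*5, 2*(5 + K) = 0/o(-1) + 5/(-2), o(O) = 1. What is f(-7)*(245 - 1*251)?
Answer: 41/2 ≈ 20.500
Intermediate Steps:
K = -25/4 (K = -5 + (0/1 + 5/(-2))/2 = -5 + (0*1 + 5*(-½))/2 = -5 + (0 - 5/2)/2 = -5 + (½)*(-5/2) = -5 - 5/4 = -25/4 ≈ -6.2500)
f(W) = -73/12 + 2*(3 + W)*(6 + W)/3 (f(W) = -7/3 + ((2*((W + 3)*(W + 6)) - 25/4) - 1*5)/3 = -7/3 + ((2*((3 + W)*(6 + W)) - 25/4) - 5)/3 = -7/3 + ((2*(3 + W)*(6 + W) - 25/4) - 5)/3 = -7/3 + ((-25/4 + 2*(3 + W)*(6 + W)) - 5)/3 = -7/3 + (-45/4 + 2*(3 + W)*(6 + W))/3 = -7/3 + (-15/4 + 2*(3 + W)*(6 + W)/3) = -73/12 + 2*(3 + W)*(6 + W)/3)
f(-7)*(245 - 1*251) = (71/12 + 6*(-7) + (⅔)*(-7)²)*(245 - 1*251) = (71/12 - 42 + (⅔)*49)*(245 - 251) = (71/12 - 42 + 98/3)*(-6) = -41/12*(-6) = 41/2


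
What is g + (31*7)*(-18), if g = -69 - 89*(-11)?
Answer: -2996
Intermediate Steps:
g = 910 (g = -69 + 979 = 910)
g + (31*7)*(-18) = 910 + (31*7)*(-18) = 910 + 217*(-18) = 910 - 3906 = -2996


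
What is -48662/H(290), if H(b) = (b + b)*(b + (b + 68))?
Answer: -839/6480 ≈ -0.12948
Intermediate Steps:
H(b) = 2*b*(68 + 2*b) (H(b) = (2*b)*(b + (68 + b)) = (2*b)*(68 + 2*b) = 2*b*(68 + 2*b))
-48662/H(290) = -48662*1/(1160*(34 + 290)) = -48662/(4*290*324) = -48662/375840 = -48662*1/375840 = -839/6480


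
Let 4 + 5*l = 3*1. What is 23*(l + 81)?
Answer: 9292/5 ≈ 1858.4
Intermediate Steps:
l = -1/5 (l = -4/5 + (3*1)/5 = -4/5 + (1/5)*3 = -4/5 + 3/5 = -1/5 ≈ -0.20000)
23*(l + 81) = 23*(-1/5 + 81) = 23*(404/5) = 9292/5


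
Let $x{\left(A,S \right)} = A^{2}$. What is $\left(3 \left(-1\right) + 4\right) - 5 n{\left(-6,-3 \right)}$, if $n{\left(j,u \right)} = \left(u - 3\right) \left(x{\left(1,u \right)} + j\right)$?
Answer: $-149$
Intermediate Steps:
$n{\left(j,u \right)} = \left(1 + j\right) \left(-3 + u\right)$ ($n{\left(j,u \right)} = \left(u - 3\right) \left(1^{2} + j\right) = \left(-3 + u\right) \left(1 + j\right) = \left(1 + j\right) \left(-3 + u\right)$)
$\left(3 \left(-1\right) + 4\right) - 5 n{\left(-6,-3 \right)} = \left(3 \left(-1\right) + 4\right) - 5 \left(-3 - 3 - -18 - -18\right) = \left(-3 + 4\right) - 5 \left(-3 - 3 + 18 + 18\right) = 1 - 150 = -149$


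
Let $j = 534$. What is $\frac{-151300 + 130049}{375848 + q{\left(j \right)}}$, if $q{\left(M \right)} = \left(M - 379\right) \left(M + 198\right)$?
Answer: $- \frac{21251}{489308} \approx -0.043431$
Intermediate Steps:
$q{\left(M \right)} = \left(-379 + M\right) \left(198 + M\right)$
$\frac{-151300 + 130049}{375848 + q{\left(j \right)}} = \frac{-151300 + 130049}{375848 - \left(171696 - 285156\right)} = - \frac{21251}{375848 - -113460} = - \frac{21251}{375848 + 113460} = - \frac{21251}{489308}$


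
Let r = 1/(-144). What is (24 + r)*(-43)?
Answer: -148565/144 ≈ -1031.7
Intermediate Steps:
r = -1/144 ≈ -0.0069444
(24 + r)*(-43) = (24 - 1/144)*(-43) = (3455/144)*(-43) = -148565/144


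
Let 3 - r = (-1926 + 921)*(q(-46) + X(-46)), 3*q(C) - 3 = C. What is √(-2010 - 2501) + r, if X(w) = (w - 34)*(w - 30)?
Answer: 6095998 + I*√4511 ≈ 6.096e+6 + 67.164*I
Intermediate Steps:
X(w) = (-34 + w)*(-30 + w)
q(C) = 1 + C/3
r = 6095998 (r = 3 - (-1926 + 921)*((1 + (⅓)*(-46)) + (1020 + (-46)² - 64*(-46))) = 3 - (-1005)*((1 - 46/3) + (1020 + 2116 + 2944)) = 3 - (-1005)*(-43/3 + 6080) = 3 - (-1005)*18197/3 = 3 - 1*(-6095995) = 3 + 6095995 = 6095998)
√(-2010 - 2501) + r = √(-2010 - 2501) + 6095998 = √(-4511) + 6095998 = I*√4511 + 6095998 = 6095998 + I*√4511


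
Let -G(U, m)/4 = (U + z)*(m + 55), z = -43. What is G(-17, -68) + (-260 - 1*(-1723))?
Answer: -1657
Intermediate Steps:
G(U, m) = -4*(-43 + U)*(55 + m) (G(U, m) = -4*(U - 43)*(m + 55) = -4*(-43 + U)*(55 + m))
G(-17, -68) + (-260 - 1*(-1723)) = (9460 - 220*(-17) + 172*(-68) - 4*(-17)*(-68)) + (-260 - 1*(-1723)) = (9460 + 3740 - 11696 - 4624) + (-260 + 1723) = -3120 + 1463 = -1657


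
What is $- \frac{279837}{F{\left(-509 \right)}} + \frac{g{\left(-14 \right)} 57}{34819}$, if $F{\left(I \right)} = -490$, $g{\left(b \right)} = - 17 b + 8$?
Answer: $\frac{9750515283}{17061310} \approx 571.5$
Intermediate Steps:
$g{\left(b \right)} = 8 - 17 b$
$- \frac{279837}{F{\left(-509 \right)}} + \frac{g{\left(-14 \right)} 57}{34819} = - \frac{279837}{-490} + \frac{\left(8 - -238\right) 57}{34819} = \left(-279837\right) \left(- \frac{1}{490}\right) + \left(8 + 238\right) 57 \cdot \frac{1}{34819} = \frac{279837}{490} + 246 \cdot 57 \cdot \frac{1}{34819} = \frac{279837}{490} + 14022 \cdot \frac{1}{34819} = \frac{279837}{490} + \frac{14022}{34819} = \frac{9750515283}{17061310}$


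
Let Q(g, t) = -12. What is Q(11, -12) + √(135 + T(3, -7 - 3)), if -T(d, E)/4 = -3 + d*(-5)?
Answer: -12 + 3*√23 ≈ 2.3875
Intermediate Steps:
T(d, E) = 12 + 20*d (T(d, E) = -4*(-3 + d*(-5)) = -4*(-3 - 5*d) = 12 + 20*d)
Q(11, -12) + √(135 + T(3, -7 - 3)) = -12 + √(135 + (12 + 20*3)) = -12 + √(135 + (12 + 60)) = -12 + √(135 + 72) = -12 + √207 = -12 + 3*√23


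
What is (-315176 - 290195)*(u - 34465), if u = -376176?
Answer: 248590152811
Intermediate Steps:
(-315176 - 290195)*(u - 34465) = (-315176 - 290195)*(-376176 - 34465) = -605371*(-410641) = 248590152811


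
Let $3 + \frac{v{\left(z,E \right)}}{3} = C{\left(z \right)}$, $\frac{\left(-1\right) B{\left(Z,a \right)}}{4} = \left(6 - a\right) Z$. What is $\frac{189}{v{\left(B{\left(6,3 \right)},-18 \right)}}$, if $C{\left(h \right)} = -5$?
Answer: $- \frac{63}{8} \approx -7.875$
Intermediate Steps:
$B{\left(Z,a \right)} = - 4 Z \left(6 - a\right)$ ($B{\left(Z,a \right)} = - 4 \left(6 - a\right) Z = - 4 Z \left(6 - a\right)$)
$v{\left(z,E \right)} = -24$ ($v{\left(z,E \right)} = -9 + 3 \left(-5\right) = -9 - 15 = -24$)
$\frac{189}{v{\left(B{\left(6,3 \right)},-18 \right)}} = \frac{189}{-24} = 189 \left(- \frac{1}{24}\right) = - \frac{63}{8}$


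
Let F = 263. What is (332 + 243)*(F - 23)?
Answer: 138000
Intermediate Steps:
(332 + 243)*(F - 23) = (332 + 243)*(263 - 23) = 575*240 = 138000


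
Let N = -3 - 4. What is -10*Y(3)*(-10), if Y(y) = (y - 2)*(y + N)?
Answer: -400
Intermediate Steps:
N = -7
Y(y) = (-7 + y)*(-2 + y) (Y(y) = (y - 2)*(y - 7) = (-2 + y)*(-7 + y) = (-7 + y)*(-2 + y))
-10*Y(3)*(-10) = -10*(14 + 3**2 - 9*3)*(-10) = -10*(14 + 9 - 27)*(-10) = -10*(-4)*(-10) = 40*(-10) = -400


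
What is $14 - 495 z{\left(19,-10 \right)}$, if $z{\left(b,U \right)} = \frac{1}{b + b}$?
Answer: $\frac{37}{38} \approx 0.97368$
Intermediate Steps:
$z{\left(b,U \right)} = \frac{1}{2 b}$
$14 - 495 z{\left(19,-10 \right)} = 14 - 495 \frac{1}{2 \cdot 19} = 14 - 495 \cdot \frac{1}{2} \cdot \frac{1}{19} = 14 - \frac{495}{38} = \frac{37}{38}$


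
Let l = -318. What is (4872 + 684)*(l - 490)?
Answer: -4489248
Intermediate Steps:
(4872 + 684)*(l - 490) = (4872 + 684)*(-318 - 490) = 5556*(-808) = -4489248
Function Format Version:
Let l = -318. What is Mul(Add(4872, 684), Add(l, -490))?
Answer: -4489248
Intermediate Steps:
Mul(Add(4872, 684), Add(l, -490)) = Mul(Add(4872, 684), Add(-318, -490)) = Mul(5556, -808) = -4489248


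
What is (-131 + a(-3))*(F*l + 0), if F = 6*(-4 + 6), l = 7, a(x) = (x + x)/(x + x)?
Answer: -10920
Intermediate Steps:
a(x) = 1 (a(x) = (2*x)/((2*x)) = (2*x)*(1/(2*x)) = 1)
F = 12 (F = 6*2 = 12)
(-131 + a(-3))*(F*l + 0) = (-131 + 1)*(12*7 + 0) = -130*(84 + 0) = -130*84 = -10920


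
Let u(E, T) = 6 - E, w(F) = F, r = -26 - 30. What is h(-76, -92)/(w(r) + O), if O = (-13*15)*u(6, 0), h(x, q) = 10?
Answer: -5/28 ≈ -0.17857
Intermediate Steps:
r = -56
O = 0 (O = (-13*15)*(6 - 1*6) = -195*(6 - 6) = -195*0 = 0)
h(-76, -92)/(w(r) + O) = 10/(-56 + 0) = 10/(-56) = 10*(-1/56) = -5/28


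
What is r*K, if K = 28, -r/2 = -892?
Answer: 49952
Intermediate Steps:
r = 1784 (r = -2*(-892) = 1784)
r*K = 1784*28 = 49952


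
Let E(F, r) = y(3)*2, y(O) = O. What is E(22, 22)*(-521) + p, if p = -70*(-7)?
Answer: -2636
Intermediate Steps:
E(F, r) = 6 (E(F, r) = 3*2 = 6)
p = 490
E(22, 22)*(-521) + p = 6*(-521) + 490 = -3126 + 490 = -2636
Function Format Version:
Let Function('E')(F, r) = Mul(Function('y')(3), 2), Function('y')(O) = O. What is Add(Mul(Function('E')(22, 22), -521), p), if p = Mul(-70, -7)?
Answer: -2636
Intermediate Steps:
Function('E')(F, r) = 6 (Function('E')(F, r) = Mul(3, 2) = 6)
p = 490
Add(Mul(Function('E')(22, 22), -521), p) = Add(Mul(6, -521), 490) = Add(-3126, 490) = -2636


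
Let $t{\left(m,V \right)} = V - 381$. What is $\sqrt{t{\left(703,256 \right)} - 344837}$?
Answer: $i \sqrt{344962} \approx 587.33 i$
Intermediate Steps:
$t{\left(m,V \right)} = -381 + V$
$\sqrt{t{\left(703,256 \right)} - 344837} = \sqrt{\left(-381 + 256\right) - 344837} = \sqrt{-125 - 344837} = \sqrt{-344962} = i \sqrt{344962}$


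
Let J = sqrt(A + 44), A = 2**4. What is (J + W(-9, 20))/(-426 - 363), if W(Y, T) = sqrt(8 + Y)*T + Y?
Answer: 3/263 - 20*I/789 - 2*sqrt(15)/789 ≈ 0.0015894 - 0.025349*I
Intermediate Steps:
A = 16
W(Y, T) = Y + T*sqrt(8 + Y) (W(Y, T) = T*sqrt(8 + Y) + Y = Y + T*sqrt(8 + Y))
J = 2*sqrt(15) (J = sqrt(16 + 44) = sqrt(60) = 2*sqrt(15) ≈ 7.7460)
(J + W(-9, 20))/(-426 - 363) = (2*sqrt(15) + (-9 + 20*sqrt(8 - 9)))/(-426 - 363) = (2*sqrt(15) + (-9 + 20*sqrt(-1)))/(-789) = (2*sqrt(15) + (-9 + 20*I))*(-1/789) = (-9 + 2*sqrt(15) + 20*I)*(-1/789) = 3/263 - 20*I/789 - 2*sqrt(15)/789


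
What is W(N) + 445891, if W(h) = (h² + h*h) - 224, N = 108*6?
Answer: 1285475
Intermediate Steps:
N = 648
W(h) = -224 + 2*h² (W(h) = (h² + h²) - 224 = 2*h² - 224 = -224 + 2*h²)
W(N) + 445891 = (-224 + 2*648²) + 445891 = (-224 + 2*419904) + 445891 = (-224 + 839808) + 445891 = 839584 + 445891 = 1285475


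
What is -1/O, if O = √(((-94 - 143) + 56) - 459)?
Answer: I*√10/80 ≈ 0.039528*I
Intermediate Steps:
O = 8*I*√10 (O = √((-237 + 56) - 459) = √(-181 - 459) = √(-640) = 8*I*√10 ≈ 25.298*I)
-1/O = -1/(8*I*√10) = -(-1)*I*√10/80 = I*√10/80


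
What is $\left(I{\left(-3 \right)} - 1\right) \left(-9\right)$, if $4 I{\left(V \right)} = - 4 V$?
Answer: $-18$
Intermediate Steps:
$I{\left(V \right)} = - V$ ($I{\left(V \right)} = \frac{\left(-4\right) V}{4} = - V$)
$\left(I{\left(-3 \right)} - 1\right) \left(-9\right) = \left(\left(-1\right) \left(-3\right) - 1\right) \left(-9\right) = \left(3 - 1\right) \left(-9\right) = 2 \left(-9\right) = -18$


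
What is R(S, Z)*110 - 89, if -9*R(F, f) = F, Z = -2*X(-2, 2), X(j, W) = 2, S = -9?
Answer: 21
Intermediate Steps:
Z = -4 (Z = -2*2 = -4)
R(F, f) = -F/9
R(S, Z)*110 - 89 = -⅑*(-9)*110 - 89 = 1*110 - 89 = 110 - 89 = 21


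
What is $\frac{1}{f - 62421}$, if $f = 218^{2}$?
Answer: $- \frac{1}{14897} \approx -6.7128 \cdot 10^{-5}$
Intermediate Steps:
$f = 47524$
$\frac{1}{f - 62421} = \frac{1}{47524 - 62421} = \frac{1}{-14897} = - \frac{1}{14897}$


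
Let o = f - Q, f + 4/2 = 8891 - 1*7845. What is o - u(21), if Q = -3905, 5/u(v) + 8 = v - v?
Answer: 39597/8 ≈ 4949.6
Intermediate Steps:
u(v) = -5/8 (u(v) = 5/(-8 + (v - v)) = 5/(-8 + 0) = 5/(-8) = 5*(-1/8) = -5/8)
f = 1044 (f = -2 + (8891 - 1*7845) = -2 + (8891 - 7845) = -2 + 1046 = 1044)
o = 4949 (o = 1044 - 1*(-3905) = 1044 + 3905 = 4949)
o - u(21) = 4949 - 1*(-5/8) = 4949 + 5/8 = 39597/8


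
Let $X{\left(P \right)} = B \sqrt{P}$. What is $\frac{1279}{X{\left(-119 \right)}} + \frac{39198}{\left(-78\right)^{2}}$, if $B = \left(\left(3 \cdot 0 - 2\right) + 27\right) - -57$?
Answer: $\frac{6533}{1014} - \frac{1279 i \sqrt{119}}{9758} \approx 6.4428 - 1.4298 i$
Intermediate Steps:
$B = 82$ ($B = \left(\left(0 - 2\right) + 27\right) + 57 = \left(-2 + 27\right) + 57 = 25 + 57 = 82$)
$X{\left(P \right)} = 82 \sqrt{P}$
$\frac{1279}{X{\left(-119 \right)}} + \frac{39198}{\left(-78\right)^{2}} = \frac{1279}{82 \sqrt{-119}} + \frac{39198}{\left(-78\right)^{2}} = \frac{1279}{82 i \sqrt{119}} + \frac{39198}{6084} = \frac{1279}{82 i \sqrt{119}} + 39198 \cdot \frac{1}{6084} = 1279 \left(- \frac{i \sqrt{119}}{9758}\right) + \frac{6533}{1014} = - \frac{1279 i \sqrt{119}}{9758} + \frac{6533}{1014} = \frac{6533}{1014} - \frac{1279 i \sqrt{119}}{9758}$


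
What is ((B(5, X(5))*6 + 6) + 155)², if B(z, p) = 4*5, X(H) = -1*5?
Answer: 78961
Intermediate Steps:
X(H) = -5
B(z, p) = 20
((B(5, X(5))*6 + 6) + 155)² = ((20*6 + 6) + 155)² = ((120 + 6) + 155)² = (126 + 155)² = 281² = 78961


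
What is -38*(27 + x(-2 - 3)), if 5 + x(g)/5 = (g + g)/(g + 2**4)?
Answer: 1064/11 ≈ 96.727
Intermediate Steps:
x(g) = -25 + 10*g/(16 + g) (x(g) = -25 + 5*((g + g)/(g + 2**4)) = -25 + 5*((2*g)/(g + 16)) = -25 + 5*((2*g)/(16 + g)) = -25 + 5*(2*g/(16 + g)) = -25 + 10*g/(16 + g))
-38*(27 + x(-2 - 3)) = -38*(27 + 5*(-80 - 3*(-2 - 3))/(16 + (-2 - 3))) = -38*(27 + 5*(-80 - 3*(-5))/(16 - 5)) = -38*(27 + 5*(-80 + 15)/11) = -38*(27 + 5*(1/11)*(-65)) = -38*(27 - 325/11) = -38*(-28/11) = 1064/11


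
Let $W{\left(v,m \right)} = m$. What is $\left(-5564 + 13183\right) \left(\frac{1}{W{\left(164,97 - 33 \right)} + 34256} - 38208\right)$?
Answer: $- \frac{9990783721021}{34320} \approx -2.9111 \cdot 10^{8}$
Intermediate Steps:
$\left(-5564 + 13183\right) \left(\frac{1}{W{\left(164,97 - 33 \right)} + 34256} - 38208\right) = \left(-5564 + 13183\right) \left(\frac{1}{\left(97 - 33\right) + 34256} - 38208\right) = 7619 \left(\frac{1}{\left(97 - 33\right) + 34256} - 38208\right) = 7619 \left(\frac{1}{64 + 34256} - 38208\right) = 7619 \left(\frac{1}{34320} - 38208\right) = 7619 \left(- \frac{1311298559}{34320}\right) = - \frac{9990783721021}{34320}$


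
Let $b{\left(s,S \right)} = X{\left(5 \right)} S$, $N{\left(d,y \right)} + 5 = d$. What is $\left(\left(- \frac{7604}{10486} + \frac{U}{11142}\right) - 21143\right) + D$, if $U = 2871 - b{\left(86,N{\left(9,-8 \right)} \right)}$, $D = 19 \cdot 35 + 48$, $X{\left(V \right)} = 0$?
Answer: $- \frac{132610772979}{6490834} \approx -20430.0$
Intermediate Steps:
$N{\left(d,y \right)} = -5 + d$
$D = 713$ ($D = 665 + 48 = 713$)
$b{\left(s,S \right)} = 0$ ($b{\left(s,S \right)} = 0 S = 0$)
$U = 2871$ ($U = 2871 - 0 = 2871 + 0 = 2871$)
$\left(\left(- \frac{7604}{10486} + \frac{U}{11142}\right) - 21143\right) + D = \left(\left(- \frac{7604}{10486} + \frac{2871}{11142}\right) - 21143\right) + 713 = \left(\left(\left(-7604\right) \frac{1}{10486} + 2871 \cdot \frac{1}{11142}\right) - 21143\right) + 713 = \left(\left(- \frac{3802}{5243} + \frac{319}{1238}\right) - 21143\right) + 713 = \left(- \frac{3034359}{6490834} - 21143\right) + 713 = - \frac{137238737621}{6490834} + 713 = - \frac{132610772979}{6490834}$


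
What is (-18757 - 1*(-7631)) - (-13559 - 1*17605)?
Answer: 20038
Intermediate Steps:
(-18757 - 1*(-7631)) - (-13559 - 1*17605) = (-18757 + 7631) - (-13559 - 17605) = -11126 - 1*(-31164) = -11126 + 31164 = 20038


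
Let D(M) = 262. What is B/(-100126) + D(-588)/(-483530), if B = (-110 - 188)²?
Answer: -10741407783/12103481195 ≈ -0.88746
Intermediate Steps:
B = 88804 (B = (-298)² = 88804)
B/(-100126) + D(-588)/(-483530) = 88804/(-100126) + 262/(-483530) = 88804*(-1/100126) + 262*(-1/483530) = -44402/50063 - 131/241765 = -10741407783/12103481195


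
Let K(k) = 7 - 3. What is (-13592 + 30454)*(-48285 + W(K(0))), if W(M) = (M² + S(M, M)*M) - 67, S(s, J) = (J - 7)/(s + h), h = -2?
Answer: -815142804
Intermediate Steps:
K(k) = 4
S(s, J) = (-7 + J)/(-2 + s) (S(s, J) = (J - 7)/(s - 2) = (-7 + J)/(-2 + s))
W(M) = -67 + M² + M*(-7 + M)/(-2 + M) (W(M) = (M² + ((-7 + M)/(-2 + M))*M) - 67 = (M² + M*(-7 + M)/(-2 + M)) - 67 = -67 + M² + M*(-7 + M)/(-2 + M))
(-13592 + 30454)*(-48285 + W(K(0))) = (-13592 + 30454)*(-48285 + (134 + 4³ - 1*4² - 74*4)/(-2 + 4)) = 16862*(-48285 + (134 + 64 - 1*16 - 296)/2) = 16862*(-48285 + (134 + 64 - 16 - 296)/2) = 16862*(-48285 + (½)*(-114)) = 16862*(-48285 - 57) = 16862*(-48342) = -815142804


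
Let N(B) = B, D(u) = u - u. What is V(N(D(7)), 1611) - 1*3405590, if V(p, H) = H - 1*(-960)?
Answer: -3403019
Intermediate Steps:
D(u) = 0
V(p, H) = 960 + H (V(p, H) = H + 960 = 960 + H)
V(N(D(7)), 1611) - 1*3405590 = (960 + 1611) - 1*3405590 = 2571 - 3405590 = -3403019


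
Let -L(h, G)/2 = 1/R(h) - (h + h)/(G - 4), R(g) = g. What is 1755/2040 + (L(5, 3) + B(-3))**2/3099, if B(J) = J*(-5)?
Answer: 3054573/3512200 ≈ 0.86970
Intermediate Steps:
L(h, G) = -2/h + 4*h/(-4 + G) (L(h, G) = -2*(1/h - (h + h)/(G - 4)) = -2*(1/h - 2*h/(-4 + G)) = -2/h + 4*h/(-4 + G))
B(J) = -5*J
1755/2040 + (L(5, 3) + B(-3))**2/3099 = 1755/2040 + (2*(4 - 1*3 + 2*5**2)/(5*(-4 + 3)) - 5*(-3))**2/3099 = 1755*(1/2040) + (2*(1/5)*(4 - 3 + 2*25)/(-1) + 15)**2*(1/3099) = 117/136 + (2*(1/5)*(-1)*(4 - 3 + 50) + 15)**2*(1/3099) = 117/136 + (2*(1/5)*(-1)*51 + 15)**2*(1/3099) = 117/136 + (-102/5 + 15)**2*(1/3099) = 117/136 + (-27/5)**2*(1/3099) = 117/136 + (729/25)*(1/3099) = 117/136 + 243/25825 = 3054573/3512200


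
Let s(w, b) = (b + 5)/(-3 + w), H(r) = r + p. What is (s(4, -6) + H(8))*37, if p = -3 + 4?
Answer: 296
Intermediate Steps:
p = 1
H(r) = 1 + r (H(r) = r + 1 = 1 + r)
s(w, b) = (5 + b)/(-3 + w)
(s(4, -6) + H(8))*37 = ((5 - 6)/(-3 + 4) + (1 + 8))*37 = (-1/1 + 9)*37 = (1*(-1) + 9)*37 = (-1 + 9)*37 = 8*37 = 296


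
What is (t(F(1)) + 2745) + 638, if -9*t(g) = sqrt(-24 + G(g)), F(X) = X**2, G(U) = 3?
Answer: 3383 - I*sqrt(21)/9 ≈ 3383.0 - 0.50918*I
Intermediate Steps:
t(g) = -I*sqrt(21)/9 (t(g) = -sqrt(-24 + 3)/9 = -I*sqrt(21)/9)
(t(F(1)) + 2745) + 638 = (-I*sqrt(21)/9 + 2745) + 638 = (2745 - I*sqrt(21)/9) + 638 = 3383 - I*sqrt(21)/9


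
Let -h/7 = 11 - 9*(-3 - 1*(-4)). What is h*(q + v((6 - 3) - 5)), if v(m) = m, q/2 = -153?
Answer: 4312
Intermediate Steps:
q = -306 (q = 2*(-153) = -306)
h = -14 (h = -7*(11 - 9*(-3 - 1*(-4))) = -7*(11 - 9*(-3 + 4)) = -7*(11 - 9*1) = -7*(11 - 9) = -7*2 = -14)
h*(q + v((6 - 3) - 5)) = -14*(-306 + ((6 - 3) - 5)) = -14*(-306 + (3 - 5)) = -14*(-306 - 2) = -14*(-308) = 4312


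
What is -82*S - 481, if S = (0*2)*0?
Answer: -481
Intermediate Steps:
S = 0 (S = 0*0 = 0)
-82*S - 481 = -82*0 - 481 = 0 - 481 = -481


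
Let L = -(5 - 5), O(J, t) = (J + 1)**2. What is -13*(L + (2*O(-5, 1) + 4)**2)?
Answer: -16848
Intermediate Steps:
O(J, t) = (1 + J)**2
L = 0 (L = -1*0 = 0)
-13*(L + (2*O(-5, 1) + 4)**2) = -13*(0 + (2*(1 - 5)**2 + 4)**2) = -13*(0 + (2*(-4)**2 + 4)**2) = -13*(0 + (2*16 + 4)**2) = -13*(0 + (32 + 4)**2) = -13*(0 + 36**2) = -13*(0 + 1296) = -13*1296 = -16848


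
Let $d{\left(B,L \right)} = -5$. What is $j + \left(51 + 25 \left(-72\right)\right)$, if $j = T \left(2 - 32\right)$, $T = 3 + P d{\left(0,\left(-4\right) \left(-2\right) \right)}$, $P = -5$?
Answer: $-2589$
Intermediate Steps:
$T = 28$ ($T = 3 - -25 = 3 + 25 = 28$)
$j = -840$ ($j = 28 \left(2 - 32\right) = 28 \left(-30\right) = -840$)
$j + \left(51 + 25 \left(-72\right)\right) = -840 + \left(51 + 25 \left(-72\right)\right) = -840 + \left(51 - 1800\right) = -840 - 1749 = -2589$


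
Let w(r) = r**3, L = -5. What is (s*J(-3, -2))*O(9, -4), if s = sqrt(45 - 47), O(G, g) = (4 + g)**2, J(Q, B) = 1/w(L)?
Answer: 0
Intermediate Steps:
J(Q, B) = -1/125 (J(Q, B) = 1/((-5)**3) = 1/(-125) = -1/125)
s = I*sqrt(2) (s = sqrt(-2) = I*sqrt(2) ≈ 1.4142*I)
(s*J(-3, -2))*O(9, -4) = ((I*sqrt(2))*(-1/125))*(4 - 4)**2 = -I*sqrt(2)/125*0**2 = -I*sqrt(2)/125*0 = 0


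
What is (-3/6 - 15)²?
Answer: 961/4 ≈ 240.25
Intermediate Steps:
(-3/6 - 15)² = (-3*⅙ - 15)² = (-½ - 15)² = (-31/2)² = 961/4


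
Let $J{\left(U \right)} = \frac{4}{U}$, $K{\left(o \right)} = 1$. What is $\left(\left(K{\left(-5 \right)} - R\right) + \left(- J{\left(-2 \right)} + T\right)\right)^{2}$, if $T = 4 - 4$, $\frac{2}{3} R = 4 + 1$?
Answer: $\frac{81}{4} \approx 20.25$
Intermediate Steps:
$R = \frac{15}{2}$ ($R = \frac{3 \left(4 + 1\right)}{2} = \frac{3}{2} \cdot 5 = \frac{15}{2} \approx 7.5$)
$T = 0$
$\left(\left(K{\left(-5 \right)} - R\right) + \left(- J{\left(-2 \right)} + T\right)\right)^{2} = \left(\left(1 - \frac{15}{2}\right) + \left(- \frac{4}{-2} + 0\right)\right)^{2} = \left(\left(1 - \frac{15}{2}\right) + \left(- \frac{4 \left(-1\right)}{2} + 0\right)\right)^{2} = \left(- \frac{13}{2} + \left(\left(-1\right) \left(-2\right) + 0\right)\right)^{2} = \left(- \frac{13}{2} + \left(2 + 0\right)\right)^{2} = \left(- \frac{13}{2} + 2\right)^{2} = \left(- \frac{9}{2}\right)^{2} = \frac{81}{4}$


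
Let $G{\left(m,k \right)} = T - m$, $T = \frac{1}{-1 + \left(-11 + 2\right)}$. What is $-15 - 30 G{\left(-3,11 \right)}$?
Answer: $-102$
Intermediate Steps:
$T = - \frac{1}{10}$ ($T = \frac{1}{-1 - 9} = \frac{1}{-10} = - \frac{1}{10} \approx -0.1$)
$G{\left(m,k \right)} = - \frac{1}{10} - m$
$-15 - 30 G{\left(-3,11 \right)} = -15 - 30 \left(- \frac{1}{10} - -3\right) = -15 - 30 \left(- \frac{1}{10} + 3\right) = -15 - 87 = -102$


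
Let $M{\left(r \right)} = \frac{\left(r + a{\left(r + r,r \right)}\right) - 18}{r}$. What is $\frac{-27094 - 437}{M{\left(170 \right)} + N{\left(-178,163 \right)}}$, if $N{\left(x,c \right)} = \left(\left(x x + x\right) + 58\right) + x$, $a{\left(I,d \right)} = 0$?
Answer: $- \frac{2340135}{2667886} \approx -0.87715$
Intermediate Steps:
$M{\left(r \right)} = \frac{-18 + r}{r}$ ($M{\left(r \right)} = \frac{\left(r + 0\right) - 18}{r} = \frac{r - 18}{r} = \frac{-18 + r}{r}$)
$N{\left(x,c \right)} = 58 + x^{2} + 2 x$ ($N{\left(x,c \right)} = \left(\left(x^{2} + x\right) + 58\right) + x = \left(\left(x + x^{2}\right) + 58\right) + x = \left(58 + x + x^{2}\right) + x = 58 + x^{2} + 2 x$)
$\frac{-27094 - 437}{M{\left(170 \right)} + N{\left(-178,163 \right)}} = \frac{-27094 - 437}{\frac{-18 + 170}{170} + \left(58 + \left(-178\right)^{2} + 2 \left(-178\right)\right)} = - \frac{27531}{\frac{1}{170} \cdot 152 + \left(58 + 31684 - 356\right)} = - \frac{27531}{\frac{76}{85} + 31386} = - \frac{27531}{\frac{2667886}{85}} = \left(-27531\right) \frac{85}{2667886} = - \frac{2340135}{2667886}$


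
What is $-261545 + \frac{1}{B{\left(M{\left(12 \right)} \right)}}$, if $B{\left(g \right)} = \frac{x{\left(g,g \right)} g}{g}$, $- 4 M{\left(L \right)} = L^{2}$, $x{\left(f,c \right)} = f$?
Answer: $- \frac{9415621}{36} \approx -2.6155 \cdot 10^{5}$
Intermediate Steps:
$M{\left(L \right)} = - \frac{L^{2}}{4}$
$B{\left(g \right)} = g$ ($B{\left(g \right)} = \frac{g g}{g} = \frac{g^{2}}{g} = g$)
$-261545 + \frac{1}{B{\left(M{\left(12 \right)} \right)}} = -261545 + \frac{1}{\left(- \frac{1}{4}\right) 12^{2}} = -261545 + \frac{1}{\left(- \frac{1}{4}\right) 144} = -261545 + \frac{1}{-36} = -261545 - \frac{1}{36} = - \frac{9415621}{36}$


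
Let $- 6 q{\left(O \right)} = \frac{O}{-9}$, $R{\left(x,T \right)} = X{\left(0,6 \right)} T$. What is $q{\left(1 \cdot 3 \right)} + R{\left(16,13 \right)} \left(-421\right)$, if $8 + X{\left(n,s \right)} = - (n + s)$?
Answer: $\frac{1379197}{18} \approx 76622.0$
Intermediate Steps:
$X{\left(n,s \right)} = -8 - n - s$ ($X{\left(n,s \right)} = -8 - \left(n + s\right) = -8 - n - s$)
$R{\left(x,T \right)} = - 14 T$ ($R{\left(x,T \right)} = \left(-8 - 0 - 6\right) T = \left(-8 + 0 - 6\right) T = - 14 T$)
$q{\left(O \right)} = \frac{O}{54}$ ($q{\left(O \right)} = - \frac{O \frac{1}{-9}}{6} = - \frac{O \left(- \frac{1}{9}\right)}{6} = - \frac{\left(- \frac{1}{9}\right) O}{6} = \frac{O}{54}$)
$q{\left(1 \cdot 3 \right)} + R{\left(16,13 \right)} \left(-421\right) = \frac{1 \cdot 3}{54} + \left(-14\right) 13 \left(-421\right) = \frac{1}{54} \cdot 3 - -76622 = \frac{1}{18} + 76622 = \frac{1379197}{18}$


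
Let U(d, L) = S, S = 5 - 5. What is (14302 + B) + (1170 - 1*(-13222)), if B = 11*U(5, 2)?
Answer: 28694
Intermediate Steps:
S = 0
U(d, L) = 0
B = 0 (B = 11*0 = 0)
(14302 + B) + (1170 - 1*(-13222)) = (14302 + 0) + (1170 - 1*(-13222)) = 14302 + (1170 + 13222) = 14302 + 14392 = 28694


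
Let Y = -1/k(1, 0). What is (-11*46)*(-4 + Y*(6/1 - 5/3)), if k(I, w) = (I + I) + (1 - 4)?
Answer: -506/3 ≈ -168.67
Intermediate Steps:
k(I, w) = -3 + 2*I (k(I, w) = 2*I - 3 = -3 + 2*I)
Y = 1 (Y = -1/(-3 + 2*1) = -1/(-3 + 2) = -1/(-1) = -1*(-1) = 1)
(-11*46)*(-4 + Y*(6/1 - 5/3)) = (-11*46)*(-4 + 1*(6/1 - 5/3)) = -506*(-4 + 1*(6*1 - 5*⅓)) = -506*(-4 + 1*(6 - 5/3)) = -506*(-4 + 1*(13/3)) = -506*(-4 + 13/3) = -506*⅓ = -506/3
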